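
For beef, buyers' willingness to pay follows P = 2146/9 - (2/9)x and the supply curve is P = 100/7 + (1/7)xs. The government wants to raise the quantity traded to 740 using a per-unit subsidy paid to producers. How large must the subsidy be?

At x = 740, from the demand curve buyers pay Pb = 2146/9 − (2/9)·740 = 74; from the supply curve sellers need Ps = 100/7 + (1/7)·740 = 120.
The subsidy must fill the gap: s = Ps − Pb = 120 − 74 = 46.

Required subsidy s = 46 per unit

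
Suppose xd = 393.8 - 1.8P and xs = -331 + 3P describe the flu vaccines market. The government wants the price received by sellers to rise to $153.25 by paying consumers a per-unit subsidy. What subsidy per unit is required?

Required subsidy s = $6 per unit

At a seller price of 153.25, quantity supplied is -331 + 3·153.25 = 128.75.
Buyers absorb 128.75 only when they pay Pb with 393.8 − 1.8·Pb = 128.75, i.e. Pb = 147.25.
s = Ps − Pb = 153.25 − 147.25 = 6.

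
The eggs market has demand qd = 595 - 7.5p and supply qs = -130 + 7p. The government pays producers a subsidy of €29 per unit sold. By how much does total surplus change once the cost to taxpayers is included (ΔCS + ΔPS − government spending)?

Pre-subsidy: 595 - 7.5p = -130 + 7p gives p* = 50, q* = 220.
With the subsidy, sellers receive ps = pb + 29 for each unit, where pb is the price buyers pay.
Supply in terms of pb becomes qs = -130 + 7(pb + 29) = 73 + 7pb. Setting this equal to demand: 595 - 7.5pb = 73 + 7pb, so pb = 36.
Sellers receive ps = 36 + 29 = 65; q' = 595 − 7.5·36 = 325.
ΔCS = ½(220 + 325)(50 − 36) = 3815; ΔPS = ½(220 + 325)(65 − 50) = 4087.5.
Government spending = 29 × 325 = 9425.
Net change = 3815 + 4087.5 − 9425 = -1522.5. The loss equals the DWL triangle ½·29·105.

Net change in total surplus = -€1522.5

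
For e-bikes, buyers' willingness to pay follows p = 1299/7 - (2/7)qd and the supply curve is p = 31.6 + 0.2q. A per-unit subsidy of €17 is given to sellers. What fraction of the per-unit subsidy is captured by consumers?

Pre-subsidy: 1299/7 - (2/7)q = 31.6 + 0.2q gives q* = 317 and p* = 95.
With the subsidy, sellers receive ps = pb + 17 for each unit, where pb is the price buyers pay.
On the curves, pb = 1299/7 - (2/7)q and ps = 31.6 + 0.2q; the wedge ps − pb = 17 gives 31.6 + 0.2q − (1299/7 - (2/7)q) = 17, so q' = 352.
Then pb = 1299/7 − (2/7)·352 = 85 and ps = 31.6 + 0.2·352 = 102.
Buyers' price falls by p* − pb = 95 − 85 = 10; sellers' price rises by ps − p* = 102 − 95 = 7.
So consumers capture 10/17 = 10/17 of each unit of subsidy.

Consumer share = 10/17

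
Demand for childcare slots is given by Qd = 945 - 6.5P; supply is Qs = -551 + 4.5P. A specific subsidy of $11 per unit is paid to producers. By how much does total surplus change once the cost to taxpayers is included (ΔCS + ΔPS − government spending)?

Net change in total surplus = -$160.875

Pre-subsidy: 945 - 6.5P = -551 + 4.5P gives P* = 136, Q* = 61.
With the subsidy, sellers receive Ps = Pb + 11 for each unit, where Pb is the price buyers pay.
Supply in terms of Pb becomes Qs = -551 + 4.5(Pb + 11) = -501.5 + 4.5Pb. Setting this equal to demand: 945 - 6.5Pb = -501.5 + 4.5Pb, so Pb = 131.5.
Sellers receive Ps = 131.5 + 11 = 142.5; Q' = 945 − 6.5·131.5 = 90.25.
ΔCS = ½(61 + 90.25)(136 − 131.5) = 340.3125; ΔPS = ½(61 + 90.25)(142.5 − 136) = 491.5625.
Government spending = 11 × 90.25 = 992.75.
Net change = 340.3125 + 491.5625 − 992.75 = -160.875. The loss equals the DWL triangle ½·11·29.25.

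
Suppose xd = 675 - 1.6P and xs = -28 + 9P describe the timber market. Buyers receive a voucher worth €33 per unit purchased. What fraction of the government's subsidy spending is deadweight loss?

Pre-subsidy: 675 - 1.6P = -28 + 9P gives P* = 3515/53, x* = 30151/53.
With the rebate, buyers effectively pay Pb = Ps − 33, where Ps is the price sellers receive.
Demand in terms of Ps becomes xd = 675 − 1.6(Ps − 33) = 727.8 - 1.6Ps. Setting this equal to supply: 727.8 - 1.6Ps = -28 + 9Ps, so Ps = 3779/53.
Buyers pay Pb = 3779/53 − 33 = 2030/53; x' = -28 + 9·(3779/53) = 32527/53.
ΔCS = ½(30151/53 + 32527/53)(3515/53 − 2030/53) = 46538415/2809; ΔPS = ½(30151/53 + 32527/53)(3779/53 − 3515/53) = 8273496/2809.
Government spending = 33 × 32527/53 = 1073391/53.
DWL = ½ × 33 × (32527/53 − 30151/53) = 39204/53; fraction = (39204/53) / (1073391/53) = 108/2957.

DWL / government spending = 108/2957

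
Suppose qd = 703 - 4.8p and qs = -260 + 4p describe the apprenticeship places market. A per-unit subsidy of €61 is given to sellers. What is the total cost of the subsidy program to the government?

Pre-subsidy: 703 - 4.8p = -260 + 4p gives p* = 4815/44, q* = 1955/11.
With the subsidy, sellers receive ps = pb + 61 for each unit, where pb is the price buyers pay.
Supply in terms of pb becomes qs = -260 + 4(pb + 61) = -16 + 4pb. Setting this equal to demand: 703 - 4.8pb = -16 + 4pb, so pb = 3595/44.
Sellers receive ps = 3595/44 + 61 = 6279/44; q' = 703 − 4.8·(3595/44) = 3419/11.
Government outlay = subsidy × quantity = 61 × 3419/11 = 208559/11.

Government cost = 208559/11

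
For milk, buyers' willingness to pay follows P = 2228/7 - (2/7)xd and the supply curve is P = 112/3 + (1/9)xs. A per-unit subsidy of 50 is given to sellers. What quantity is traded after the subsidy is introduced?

Pre-subsidy: 2228/7 - (2/7)x = 112/3 + (1/9)x gives x* = 708 and P* = 116.
With the subsidy, sellers receive Ps = Pb + 50 for each unit, where Pb is the price buyers pay.
On the curves, Pb = 2228/7 - (2/7)x and Ps = 112/3 + (1/9)x; the wedge Ps − Pb = 50 gives 112/3 + (1/9)x − (2228/7 - (2/7)x) = 50, so x' = 834.
Then Pb = 2228/7 − (2/7)·834 = 80 and Ps = 112/3 + (1/9)·834 = 130.

x' = 834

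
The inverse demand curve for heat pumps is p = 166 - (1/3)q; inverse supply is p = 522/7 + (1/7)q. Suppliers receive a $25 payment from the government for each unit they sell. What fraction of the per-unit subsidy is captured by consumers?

Pre-subsidy: 166 - (1/3)q = 522/7 + (1/7)q gives q* = 192 and p* = 102.
With the subsidy, sellers receive ps = pb + 25 for each unit, where pb is the price buyers pay.
On the curves, pb = 166 - (1/3)q and ps = 522/7 + (1/7)q; the wedge ps − pb = 25 gives 522/7 + (1/7)q − (166 - (1/3)q) = 25, so q' = 244.5.
Then pb = 166 − (1/3)·244.5 = 84.5 and ps = 522/7 + (1/7)·244.5 = 109.5.
Buyers' price falls by p* − pb = 102 − 84.5 = 17.5; sellers' price rises by ps − p* = 109.5 − 102 = 7.5.
So consumers capture 17.5/25 = 0.7 of each unit of subsidy.

Consumer share = 0.7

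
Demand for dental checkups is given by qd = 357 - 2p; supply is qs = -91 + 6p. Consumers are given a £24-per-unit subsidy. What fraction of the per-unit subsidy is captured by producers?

Producer share = 0.25

Pre-subsidy: 357 - 2p = -91 + 6p gives p* = 56, q* = 245.
With the rebate, buyers effectively pay pb = ps − 24, where ps is the price sellers receive.
Demand in terms of ps becomes qd = 357 − 2(ps − 24) = 405 - 2ps. Setting this equal to supply: 405 - 2ps = -91 + 6ps, so ps = 62.
Buyers pay pb = 62 − 24 = 38; q' = -91 + 6·62 = 281.
Buyers' price falls by p* − pb = 56 − 38 = 18; sellers' price rises by ps − p* = 62 − 56 = 6.
So producers capture 6/24 = 0.25 of each unit of subsidy.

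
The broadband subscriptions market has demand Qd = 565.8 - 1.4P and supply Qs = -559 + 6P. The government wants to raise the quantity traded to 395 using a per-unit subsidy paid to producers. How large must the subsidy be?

Required subsidy s = 37 per unit

At Q = 395, invert demand for the buyer price: Pb = (565.8 − 395)/1.4 = 122; invert supply for the seller price: Ps = (395 − (-559))/6 = 159.
The subsidy must fill the gap: s = Ps − Pb = 159 − 122 = 37.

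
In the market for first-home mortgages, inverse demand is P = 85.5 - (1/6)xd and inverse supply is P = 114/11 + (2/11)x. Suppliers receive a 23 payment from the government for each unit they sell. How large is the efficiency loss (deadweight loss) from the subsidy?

Pre-subsidy: 85.5 - (1/6)x = 114/11 + (2/11)x gives x* = 4959/23 and P* = 1140/23.
With the subsidy, sellers receive Ps = Pb + 23 for each unit, where Pb is the price buyers pay.
On the curves, Pb = 85.5 - (1/6)x and Ps = 114/11 + (2/11)x; the wedge Ps − Pb = 23 gives 114/11 + (2/11)x − (85.5 - (1/6)x) = 23, so x' = 6477/23.
Then Pb = 85.5 − (1/6)·(6477/23) = 887/23 and Ps = 114/11 + (2/11)·(6477/23) = 1416/23.
The subsidy expands output by 6477/23 − 4959/23 = 66 past the efficient level; on those units the gap between marginal cost and willingness to pay runs from 0 up to 23.
DWL = ½ × 23 × 66 = 759.

Deadweight loss = 759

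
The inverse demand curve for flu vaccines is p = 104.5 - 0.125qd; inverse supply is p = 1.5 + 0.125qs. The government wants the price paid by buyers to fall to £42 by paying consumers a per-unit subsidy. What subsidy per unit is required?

Required subsidy s = £22 per unit

At a buyer price of 42, quantity demanded is 836 − 8·42 = 500.
Sellers supply 500 only when they receive ps = 1.5 + 0.125·500 = 64.
s = ps − pb = 64 − 42 = 22.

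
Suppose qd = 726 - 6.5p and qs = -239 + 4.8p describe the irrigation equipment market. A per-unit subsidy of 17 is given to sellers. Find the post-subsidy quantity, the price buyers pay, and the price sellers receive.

Pre-subsidy: 726 - 6.5p = -239 + 4.8p gives p* = 9650/113, q* = 19313/113.
With the subsidy, sellers receive ps = pb + 17 for each unit, where pb is the price buyers pay.
Supply in terms of pb becomes qs = -239 + 4.8(pb + 17) = -157.4 + 4.8pb. Setting this equal to demand: 726 - 6.5pb = -157.4 + 4.8pb, so pb = 8834/113.
Sellers receive ps = 8834/113 + 17 = 10755/113; q' = 726 − 6.5·(8834/113) = 24617/113.

q' = 24617/113; buyers pay 8834/113; sellers receive 10755/113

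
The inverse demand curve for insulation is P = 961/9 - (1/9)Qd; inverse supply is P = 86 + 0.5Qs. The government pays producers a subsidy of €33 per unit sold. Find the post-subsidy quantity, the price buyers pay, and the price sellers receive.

Q' = 88; buyers pay €97; sellers receive €130

Pre-subsidy: 961/9 - (1/9)Q = 86 + 0.5Q gives Q* = 34 and P* = 103.
With the subsidy, sellers receive Ps = Pb + 33 for each unit, where Pb is the price buyers pay.
On the curves, Pb = 961/9 - (1/9)Q and Ps = 86 + 0.5Q; the wedge Ps − Pb = 33 gives 86 + 0.5Q − (961/9 - (1/9)Q) = 33, so Q' = 88.
Then Pb = 961/9 − (1/9)·88 = 97 and Ps = 86 + 0.5·88 = 130.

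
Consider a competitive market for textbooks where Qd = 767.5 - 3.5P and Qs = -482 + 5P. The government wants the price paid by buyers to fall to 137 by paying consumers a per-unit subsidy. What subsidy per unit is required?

At a buyer price of 137, quantity demanded is 767.5 − 3.5·137 = 288.
Sellers supply 288 only when they receive Ps with -482 + 5·Ps = 288, i.e. Ps = 154.
s = Ps − Pb = 154 − 137 = 17.

Required subsidy s = 17 per unit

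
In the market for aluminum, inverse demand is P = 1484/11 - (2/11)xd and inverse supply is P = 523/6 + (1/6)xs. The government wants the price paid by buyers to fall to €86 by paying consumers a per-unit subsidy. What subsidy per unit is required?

At a buyer price of 86, quantity demanded is 742 − 5.5·86 = 269.
Sellers supply 269 only when they receive Ps = 523/6 + (1/6)·269 = 132.
s = Ps − Pb = 132 − 86 = 46.

Required subsidy s = €46 per unit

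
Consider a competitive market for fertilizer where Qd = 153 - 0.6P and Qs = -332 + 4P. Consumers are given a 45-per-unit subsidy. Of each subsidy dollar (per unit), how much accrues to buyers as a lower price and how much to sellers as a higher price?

Pre-subsidy: 153 - 0.6P = -332 + 4P gives P* = 2425/23, Q* = 2064/23.
With the rebate, buyers effectively pay Pb = Ps − 45, where Ps is the price sellers receive.
Demand in terms of Ps becomes Qd = 153 − 0.6(Ps − 45) = 180 - 0.6Ps. Setting this equal to supply: 180 - 0.6Ps = -332 + 4Ps, so Ps = 2560/23.
Buyers pay Pb = 2560/23 − 45 = 1525/23; Q' = -332 + 4·(2560/23) = 2604/23.
Buyers' price falls by P* − Pb = 2425/23 − 1525/23 = 900/23; sellers' price rises by Ps − P* = 2560/23 − 2425/23 = 135/23.

Buyers gain 900/23 per unit; sellers gain 135/23 per unit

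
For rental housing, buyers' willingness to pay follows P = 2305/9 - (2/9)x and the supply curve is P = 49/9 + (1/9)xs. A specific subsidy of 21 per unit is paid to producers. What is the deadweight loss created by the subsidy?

Deadweight loss = 661.5

Pre-subsidy: 2305/9 - (2/9)x = 49/9 + (1/9)x gives x* = 752 and P* = 89.
With the subsidy, sellers receive Ps = Pb + 21 for each unit, where Pb is the price buyers pay.
On the curves, Pb = 2305/9 - (2/9)x and Ps = 49/9 + (1/9)x; the wedge Ps − Pb = 21 gives 49/9 + (1/9)x − (2305/9 - (2/9)x) = 21, so x' = 815.
Then Pb = 2305/9 − (2/9)·815 = 75 and Ps = 49/9 + (1/9)·815 = 96.
The subsidy expands output by 815 − 752 = 63 past the efficient level; on those units the gap between marginal cost and willingness to pay runs from 0 up to 21.
DWL = ½ × 21 × 63 = 661.5.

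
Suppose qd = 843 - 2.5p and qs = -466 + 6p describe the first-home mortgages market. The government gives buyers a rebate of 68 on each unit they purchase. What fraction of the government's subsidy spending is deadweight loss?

DWL / government spending = 30/289

Pre-subsidy: 843 - 2.5p = -466 + 6p gives p* = 154, q* = 458.
With the rebate, buyers effectively pay pb = ps − 68, where ps is the price sellers receive.
Demand in terms of ps becomes qd = 843 − 2.5(ps − 68) = 1013 - 2.5ps. Setting this equal to supply: 1013 - 2.5ps = -466 + 6ps, so ps = 174.
Buyers pay pb = 174 − 68 = 106; q' = -466 + 6·174 = 578.
ΔCS = ½(458 + 578)(154 − 106) = 24864; ΔPS = ½(458 + 578)(174 − 154) = 10360.
Government spending = 68 × 578 = 39304.
DWL = ½ × 68 × (578 − 458) = 4080; fraction = 4080 / 39304 = 30/289.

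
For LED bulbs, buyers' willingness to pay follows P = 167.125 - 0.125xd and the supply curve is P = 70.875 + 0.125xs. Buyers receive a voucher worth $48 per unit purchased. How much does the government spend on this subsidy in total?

Government cost = $27696

Pre-subsidy: 167.125 - 0.125x = 70.875 + 0.125x gives x* = 385 and P* = 119.
With the rebate, buyers effectively pay Pb = Ps − 48, where Ps is the price sellers receive.
On the curves, Pb = 167.125 - 0.125x and Ps = 70.875 + 0.125x; the wedge Ps − Pb = 48 gives 70.875 + 0.125x − (167.125 - 0.125x) = 48, so x' = 577.
Then Pb = 167.125 − 0.125·577 = 95 and Ps = 70.875 + 0.125·577 = 143.
Government outlay = subsidy × quantity = 48 × 577 = 27696.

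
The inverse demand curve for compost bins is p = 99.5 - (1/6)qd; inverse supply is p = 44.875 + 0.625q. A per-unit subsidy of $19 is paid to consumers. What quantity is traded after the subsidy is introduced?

q' = 93

Pre-subsidy: 99.5 - (1/6)q = 44.875 + 0.625q gives q* = 69 and p* = 88.
With the rebate, buyers effectively pay pb = ps − 19, where ps is the price sellers receive.
On the curves, pb = 99.5 - (1/6)q and ps = 44.875 + 0.625q; the wedge ps − pb = 19 gives 44.875 + 0.625q − (99.5 - (1/6)q) = 19, so q' = 93.
Then pb = 99.5 − (1/6)·93 = 84 and ps = 44.875 + 0.625·93 = 103.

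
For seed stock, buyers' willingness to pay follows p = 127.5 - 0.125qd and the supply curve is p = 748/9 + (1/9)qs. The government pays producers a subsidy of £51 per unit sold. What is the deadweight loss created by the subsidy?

Deadweight loss = £5508

Pre-subsidy: 127.5 - 0.125q = 748/9 + (1/9)q gives q* = 188 and p* = 104.
With the subsidy, sellers receive ps = pb + 51 for each unit, where pb is the price buyers pay.
On the curves, pb = 127.5 - 0.125q and ps = 748/9 + (1/9)q; the wedge ps − pb = 51 gives 748/9 + (1/9)q − (127.5 - 0.125q) = 51, so q' = 404.
Then pb = 127.5 − 0.125·404 = 77 and ps = 748/9 + (1/9)·404 = 128.
The subsidy expands output by 404 − 188 = 216 past the efficient level; on those units the gap between marginal cost and willingness to pay runs from 0 up to 51.
DWL = ½ × 51 × 216 = 5508.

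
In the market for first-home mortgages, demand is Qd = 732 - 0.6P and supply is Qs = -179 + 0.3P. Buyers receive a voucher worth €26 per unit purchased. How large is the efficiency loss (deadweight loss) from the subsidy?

Deadweight loss = €67.6

Pre-subsidy: 732 - 0.6P = -179 + 0.3P gives P* = 9110/9, Q* = 374/3.
With the rebate, buyers effectively pay Pb = Ps − 26, where Ps is the price sellers receive.
Demand in terms of Ps becomes Qd = 732 − 0.6(Ps − 26) = 747.6 - 0.6Ps. Setting this equal to supply: 747.6 - 0.6Ps = -179 + 0.3Ps, so Ps = 9266/9.
Buyers pay Pb = 9266/9 − 26 = 9032/9; Q' = -179 + 0.3·(9266/9) = 1948/15.
The subsidy expands output by 1948/15 − 374/3 = 5.2 past the efficient level; on those units the gap between marginal cost and willingness to pay runs from 0 up to 26.
DWL = ½ × 26 × 5.2 = 67.6.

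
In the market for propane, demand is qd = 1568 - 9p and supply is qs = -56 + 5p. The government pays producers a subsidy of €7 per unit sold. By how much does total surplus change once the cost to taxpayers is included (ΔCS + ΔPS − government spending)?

Pre-subsidy: 1568 - 9p = -56 + 5p gives p* = 116, q* = 524.
With the subsidy, sellers receive ps = pb + 7 for each unit, where pb is the price buyers pay.
Supply in terms of pb becomes qs = -56 + 5(pb + 7) = -21 + 5pb. Setting this equal to demand: 1568 - 9pb = -21 + 5pb, so pb = 113.5.
Sellers receive ps = 113.5 + 7 = 120.5; q' = 1568 − 9·113.5 = 546.5.
ΔCS = ½(524 + 546.5)(116 − 113.5) = 1338.125; ΔPS = ½(524 + 546.5)(120.5 − 116) = 2408.625.
Government spending = 7 × 546.5 = 3825.5.
Net change = 1338.125 + 2408.625 − 3825.5 = -78.75. The loss equals the DWL triangle ½·7·22.5.

Net change in total surplus = -€78.75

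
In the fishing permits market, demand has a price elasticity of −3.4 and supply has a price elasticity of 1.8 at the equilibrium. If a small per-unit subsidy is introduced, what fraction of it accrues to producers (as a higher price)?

For a small subsidy around the equilibrium, the benefit split depends on the relative slopes, which at a point are proportional to the elasticities.
Buyer share = εs/(εs + |εd|) = 1.8/(1.8 + 3.4) = 9/26; seller share = |εd|/(εs + |εd|) = 17/26.
So producers capture 17/26 of the subsidy.

Producer share = 17/26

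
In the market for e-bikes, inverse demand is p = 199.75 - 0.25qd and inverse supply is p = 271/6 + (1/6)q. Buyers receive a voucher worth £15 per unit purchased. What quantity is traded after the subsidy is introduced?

Pre-subsidy: 199.75 - 0.25q = 271/6 + (1/6)q gives q* = 371 and p* = 107.
With the rebate, buyers effectively pay pb = ps − 15, where ps is the price sellers receive.
On the curves, pb = 199.75 - 0.25q and ps = 271/6 + (1/6)q; the wedge ps − pb = 15 gives 271/6 + (1/6)q − (199.75 - 0.25q) = 15, so q' = 407.
Then pb = 199.75 − 0.25·407 = 98 and ps = 271/6 + (1/6)·407 = 113.

q' = 407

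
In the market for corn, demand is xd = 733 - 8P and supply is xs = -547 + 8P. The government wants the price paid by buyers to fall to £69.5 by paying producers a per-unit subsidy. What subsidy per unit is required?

Required subsidy s = £21 per unit

At a buyer price of 69.5, quantity demanded is 733 − 8·69.5 = 177.
Sellers supply 177 only when they receive Ps with -547 + 8·Ps = 177, i.e. Ps = 90.5.
s = Ps − Pb = 90.5 − 69.5 = 21.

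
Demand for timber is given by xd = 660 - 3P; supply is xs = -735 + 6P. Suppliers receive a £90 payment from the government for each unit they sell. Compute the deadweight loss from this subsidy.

Deadweight loss = £8100

Pre-subsidy: 660 - 3P = -735 + 6P gives P* = 155, x* = 195.
With the subsidy, sellers receive Ps = Pb + 90 for each unit, where Pb is the price buyers pay.
Supply in terms of Pb becomes xs = -735 + 6(Pb + 90) = -195 + 6Pb. Setting this equal to demand: 660 - 3Pb = -195 + 6Pb, so Pb = 95.
Sellers receive Ps = 95 + 90 = 185; x' = 660 − 3·95 = 375.
The subsidy expands output by 375 − 195 = 180 past the efficient level; on those units the gap between marginal cost and willingness to pay runs from 0 up to 90.
DWL = ½ × 90 × 180 = 8100.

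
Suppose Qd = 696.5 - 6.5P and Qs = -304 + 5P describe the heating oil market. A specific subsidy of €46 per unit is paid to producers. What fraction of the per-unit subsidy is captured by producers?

Producer share = 13/23

Pre-subsidy: 696.5 - 6.5P = -304 + 5P gives P* = 87, Q* = 131.
With the subsidy, sellers receive Ps = Pb + 46 for each unit, where Pb is the price buyers pay.
Supply in terms of Pb becomes Qs = -304 + 5(Pb + 46) = -74 + 5Pb. Setting this equal to demand: 696.5 - 6.5Pb = -74 + 5Pb, so Pb = 67.
Sellers receive Ps = 67 + 46 = 113; Q' = 696.5 − 6.5·67 = 261.
Buyers' price falls by P* − Pb = 87 − 67 = 20; sellers' price rises by Ps − P* = 113 − 87 = 26.
So producers capture 26/46 = 13/23 of each unit of subsidy.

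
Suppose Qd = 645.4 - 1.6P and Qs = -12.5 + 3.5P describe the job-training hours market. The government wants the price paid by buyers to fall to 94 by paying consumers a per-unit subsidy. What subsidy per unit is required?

Required subsidy s = 51 per unit

At a buyer price of 94, quantity demanded is 645.4 − 1.6·94 = 495.
Sellers supply 495 only when they receive Ps with -12.5 + 3.5·Ps = 495, i.e. Ps = 145.
s = Ps − Pb = 145 − 94 = 51.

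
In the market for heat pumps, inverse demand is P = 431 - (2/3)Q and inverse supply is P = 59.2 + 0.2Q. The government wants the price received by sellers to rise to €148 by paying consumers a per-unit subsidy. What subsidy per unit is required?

Required subsidy s = €13 per unit

At a seller price of 148, quantity supplied is -296 + 5·148 = 444.
Buyers absorb 444 only when they pay Pb = 431 − (2/3)·444 = 135.
s = Ps − Pb = 148 − 135 = 13.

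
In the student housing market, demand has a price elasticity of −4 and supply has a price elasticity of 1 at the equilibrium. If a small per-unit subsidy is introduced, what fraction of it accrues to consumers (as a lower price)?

Consumer share = 0.2

For a small subsidy around the equilibrium, the benefit split depends on the relative slopes, which at a point are proportional to the elasticities.
Buyer share = εs/(εs + |εd|) = 1/(1 + 4) = 0.2; seller share = |εd|/(εs + |εd|) = 0.8.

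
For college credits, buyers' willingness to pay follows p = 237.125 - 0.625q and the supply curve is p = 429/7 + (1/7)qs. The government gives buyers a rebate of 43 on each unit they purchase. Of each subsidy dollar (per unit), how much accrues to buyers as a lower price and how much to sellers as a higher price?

Pre-subsidy: 237.125 - 0.625q = 429/7 + (1/7)q gives q* = 229 and p* = 94.
With the rebate, buyers effectively pay pb = ps − 43, where ps is the price sellers receive.
On the curves, pb = 237.125 - 0.625q and ps = 429/7 + (1/7)q; the wedge ps − pb = 43 gives 429/7 + (1/7)q − (237.125 - 0.625q) = 43, so q' = 285.
Then pb = 237.125 − 0.625·285 = 59 and ps = 429/7 + (1/7)·285 = 102.
Buyers' price falls by p* − pb = 94 − 59 = 35; sellers' price rises by ps − p* = 102 − 94 = 8.

Buyers gain 35 per unit; sellers gain 8 per unit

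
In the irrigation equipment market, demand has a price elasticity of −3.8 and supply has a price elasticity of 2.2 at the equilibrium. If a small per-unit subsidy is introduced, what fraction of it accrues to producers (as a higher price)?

For a small subsidy around the equilibrium, the benefit split depends on the relative slopes, which at a point are proportional to the elasticities.
Buyer share = εs/(εs + |εd|) = 2.2/(2.2 + 3.8) = 11/30; seller share = |εd|/(εs + |εd|) = 19/30.
So producers capture 19/30 of the subsidy.

Producer share = 19/30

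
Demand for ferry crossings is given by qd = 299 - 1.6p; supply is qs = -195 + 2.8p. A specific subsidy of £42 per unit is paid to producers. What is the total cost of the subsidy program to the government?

Government cost = 374514/55

Pre-subsidy: 299 - 1.6p = -195 + 2.8p gives p* = 1235/11, q* = 1313/11.
With the subsidy, sellers receive ps = pb + 42 for each unit, where pb is the price buyers pay.
Supply in terms of pb becomes qs = -195 + 2.8(pb + 42) = -77.4 + 2.8pb. Setting this equal to demand: 299 - 1.6pb = -77.4 + 2.8pb, so pb = 941/11.
Sellers receive ps = 941/11 + 42 = 1403/11; q' = 299 − 1.6·(941/11) = 8917/55.
Government outlay = subsidy × quantity = 42 × 8917/55 = 374514/55.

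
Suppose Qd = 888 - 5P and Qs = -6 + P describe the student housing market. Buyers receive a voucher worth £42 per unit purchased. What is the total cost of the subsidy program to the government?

Government cost = £7476

Pre-subsidy: 888 - 5P = -6 + P gives P* = 149, Q* = 143.
With the rebate, buyers effectively pay Pb = Ps − 42, where Ps is the price sellers receive.
Demand in terms of Ps becomes Qd = 888 − 5(Ps − 42) = 1098 - 5Ps. Setting this equal to supply: 1098 - 5Ps = -6 + Ps, so Ps = 184.
Buyers pay Pb = 184 − 42 = 142; Q' = -6 + 1·184 = 178.
Government outlay = subsidy × quantity = 42 × 178 = 7476.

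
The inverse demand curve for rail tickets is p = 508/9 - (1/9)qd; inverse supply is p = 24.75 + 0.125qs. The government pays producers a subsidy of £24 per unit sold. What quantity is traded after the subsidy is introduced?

Pre-subsidy: 508/9 - (1/9)q = 24.75 + 0.125q gives q* = 2282/17 and p* = 706/17.
With the subsidy, sellers receive ps = pb + 24 for each unit, where pb is the price buyers pay.
On the curves, pb = 508/9 - (1/9)q and ps = 24.75 + 0.125q; the wedge ps − pb = 24 gives 24.75 + 0.125q − (508/9 - (1/9)q) = 24, so q' = 4010/17.
Then pb = 508/9 − (1/9)·(4010/17) = 514/17 and ps = 24.75 + 0.125·(4010/17) = 922/17.

q' = 4010/17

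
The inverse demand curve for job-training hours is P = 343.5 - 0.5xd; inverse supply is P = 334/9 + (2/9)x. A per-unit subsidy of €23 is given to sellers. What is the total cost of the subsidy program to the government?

Pre-subsidy: 343.5 - 0.5x = 334/9 + (2/9)x gives x* = 5515/13 and P* = 1708/13.
With the subsidy, sellers receive Ps = Pb + 23 for each unit, where Pb is the price buyers pay.
On the curves, Pb = 343.5 - 0.5x and Ps = 334/9 + (2/9)x; the wedge Ps − Pb = 23 gives 334/9 + (2/9)x − (343.5 - 0.5x) = 23, so x' = 5929/13.
Then Pb = 343.5 − 0.5·(5929/13) = 1501/13 and Ps = 334/9 + (2/9)·(5929/13) = 1800/13.
Government outlay = subsidy × quantity = 23 × 5929/13 = 136367/13.

Government cost = 136367/13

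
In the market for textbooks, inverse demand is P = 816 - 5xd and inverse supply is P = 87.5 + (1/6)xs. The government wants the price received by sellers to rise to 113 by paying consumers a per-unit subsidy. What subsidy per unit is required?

At a seller price of 113, quantity supplied is -525 + 6·113 = 153.
Buyers absorb 153 only when they pay Pb = 816 − 5·153 = 51.
s = Ps − Pb = 113 − 51 = 62.

Required subsidy s = 62 per unit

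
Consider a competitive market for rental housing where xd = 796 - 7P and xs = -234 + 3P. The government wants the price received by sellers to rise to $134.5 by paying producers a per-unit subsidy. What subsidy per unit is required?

At a seller price of 134.5, quantity supplied is -234 + 3·134.5 = 169.5.
Buyers absorb 169.5 only when they pay Pb with 796 − 7·Pb = 169.5, i.e. Pb = 89.5.
s = Ps − Pb = 134.5 − 89.5 = 45.

Required subsidy s = $45 per unit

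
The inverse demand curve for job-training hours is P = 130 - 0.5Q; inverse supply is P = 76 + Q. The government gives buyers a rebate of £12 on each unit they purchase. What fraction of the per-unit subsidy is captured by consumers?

Consumer share = 1/3

Pre-subsidy: 130 - 0.5Q = 76 + Q gives Q* = 36 and P* = 112.
With the rebate, buyers effectively pay Pb = Ps − 12, where Ps is the price sellers receive.
On the curves, Pb = 130 - 0.5Q and Ps = 76 + Q; the wedge Ps − Pb = 12 gives 76 + Q − (130 - 0.5Q) = 12, so Q' = 44.
Then Pb = 130 − 0.5·44 = 108 and Ps = 76 + 1·44 = 120.
Buyers' price falls by P* − Pb = 112 − 108 = 4; sellers' price rises by Ps − P* = 120 − 112 = 8.
So consumers capture 4/12 = 1/3 of each unit of subsidy.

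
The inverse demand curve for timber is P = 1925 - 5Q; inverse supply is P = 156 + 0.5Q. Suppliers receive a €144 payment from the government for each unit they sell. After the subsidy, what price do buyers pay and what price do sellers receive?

Buyers pay 2045/11; sellers receive 3629/11

Pre-subsidy: 1925 - 5Q = 156 + 0.5Q gives Q* = 3538/11 and P* = 3485/11.
With the subsidy, sellers receive Ps = Pb + 144 for each unit, where Pb is the price buyers pay.
On the curves, Pb = 1925 - 5Q and Ps = 156 + 0.5Q; the wedge Ps − Pb = 144 gives 156 + 0.5Q − (1925 - 5Q) = 144, so Q' = 3826/11.
Then Pb = 1925 − 5·(3826/11) = 2045/11 and Ps = 156 + 0.5·(3826/11) = 3629/11.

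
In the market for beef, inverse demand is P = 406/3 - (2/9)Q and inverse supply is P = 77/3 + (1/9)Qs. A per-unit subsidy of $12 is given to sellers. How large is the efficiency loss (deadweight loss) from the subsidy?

Deadweight loss = $216

Pre-subsidy: 406/3 - (2/9)Q = 77/3 + (1/9)Q gives Q* = 329 and P* = 560/9.
With the subsidy, sellers receive Ps = Pb + 12 for each unit, where Pb is the price buyers pay.
On the curves, Pb = 406/3 - (2/9)Q and Ps = 77/3 + (1/9)Q; the wedge Ps − Pb = 12 gives 77/3 + (1/9)Q − (406/3 - (2/9)Q) = 12, so Q' = 365.
Then Pb = 406/3 − (2/9)·365 = 488/9 and Ps = 77/3 + (1/9)·365 = 596/9.
The subsidy expands output by 365 − 329 = 36 past the efficient level; on those units the gap between marginal cost and willingness to pay runs from 0 up to 12.
DWL = ½ × 12 × 36 = 216.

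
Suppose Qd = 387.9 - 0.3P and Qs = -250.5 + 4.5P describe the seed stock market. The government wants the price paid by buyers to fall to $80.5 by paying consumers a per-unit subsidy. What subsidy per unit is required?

At a buyer price of 80.5, quantity demanded is 387.9 − 0.3·80.5 = 363.75.
Sellers supply 363.75 only when they receive Ps with -250.5 + 4.5·Ps = 363.75, i.e. Ps = 136.5.
s = Ps − Pb = 136.5 − 80.5 = 56.

Required subsidy s = $56 per unit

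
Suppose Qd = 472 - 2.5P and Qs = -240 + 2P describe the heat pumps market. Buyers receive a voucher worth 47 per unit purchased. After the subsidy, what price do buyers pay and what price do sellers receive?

Buyers pay 412/3; sellers receive 553/3

Pre-subsidy: 472 - 2.5P = -240 + 2P gives P* = 1424/9, Q* = 688/9.
With the rebate, buyers effectively pay Pb = Ps − 47, where Ps is the price sellers receive.
Demand in terms of Ps becomes Qd = 472 − 2.5(Ps − 47) = 589.5 - 2.5Ps. Setting this equal to supply: 589.5 - 2.5Ps = -240 + 2Ps, so Ps = 553/3.
Buyers pay Pb = 553/3 − 47 = 412/3; Q' = -240 + 2·(553/3) = 386/3.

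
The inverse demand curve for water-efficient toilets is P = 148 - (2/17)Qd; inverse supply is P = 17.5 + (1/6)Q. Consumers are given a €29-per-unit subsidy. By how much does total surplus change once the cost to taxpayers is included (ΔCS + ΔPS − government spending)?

Net change in total surplus = -€1479

Pre-subsidy: 148 - (2/17)Q = 17.5 + (1/6)Q gives Q* = 459 and P* = 94.
With the rebate, buyers effectively pay Pb = Ps − 29, where Ps is the price sellers receive.
On the curves, Pb = 148 - (2/17)Q and Ps = 17.5 + (1/6)Q; the wedge Ps − Pb = 29 gives 17.5 + (1/6)Q − (148 - (2/17)Q) = 29, so Q' = 561.
Then Pb = 148 − (2/17)·561 = 82 and Ps = 17.5 + (1/6)·561 = 111.
ΔCS = ½(459 + 561)(94 − 82) = 6120; ΔPS = ½(459 + 561)(111 − 94) = 8670.
Government spending = 29 × 561 = 16269.
Net change = 6120 + 8670 − 16269 = -1479. The loss equals the DWL triangle ½·29·102.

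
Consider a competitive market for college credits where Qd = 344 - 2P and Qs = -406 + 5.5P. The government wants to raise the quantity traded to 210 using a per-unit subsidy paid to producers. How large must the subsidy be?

Required subsidy s = 45 per unit

At Q = 210, invert demand for the buyer price: Pb = (344 − 210)/2 = 67; invert supply for the seller price: Ps = (210 − (-406))/5.5 = 112.
The subsidy must fill the gap: s = Ps − Pb = 112 − 67 = 45.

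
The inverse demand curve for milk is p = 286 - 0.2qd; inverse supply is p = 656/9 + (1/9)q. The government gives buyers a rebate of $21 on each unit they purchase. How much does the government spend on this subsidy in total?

Pre-subsidy: 286 - 0.2q = 656/9 + (1/9)q gives q* = 685 and p* = 149.
With the rebate, buyers effectively pay pb = ps − 21, where ps is the price sellers receive.
On the curves, pb = 286 - 0.2q and ps = 656/9 + (1/9)q; the wedge ps − pb = 21 gives 656/9 + (1/9)q − (286 - 0.2q) = 21, so q' = 752.5.
Then pb = 286 − 0.2·752.5 = 135.5 and ps = 656/9 + (1/9)·752.5 = 156.5.
Government outlay = subsidy × quantity = 21 × 752.5 = 15802.5.

Government cost = $15802.5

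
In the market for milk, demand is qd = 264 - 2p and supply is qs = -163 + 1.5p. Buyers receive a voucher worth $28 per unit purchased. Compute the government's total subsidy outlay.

Pre-subsidy: 264 - 2p = -163 + 1.5p gives p* = 122, q* = 20.
With the rebate, buyers effectively pay pb = ps − 28, where ps is the price sellers receive.
Demand in terms of ps becomes qd = 264 − 2(ps − 28) = 320 - 2ps. Setting this equal to supply: 320 - 2ps = -163 + 1.5ps, so ps = 138.
Buyers pay pb = 138 − 28 = 110; q' = -163 + 1.5·138 = 44.
Government outlay = subsidy × quantity = 28 × 44 = 1232.

Government cost = $1232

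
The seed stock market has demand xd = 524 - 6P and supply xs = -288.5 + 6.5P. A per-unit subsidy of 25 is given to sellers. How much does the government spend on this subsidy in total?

Pre-subsidy: 524 - 6P = -288.5 + 6.5P gives P* = 65, x* = 134.
With the subsidy, sellers receive Ps = Pb + 25 for each unit, where Pb is the price buyers pay.
Supply in terms of Pb becomes xs = -288.5 + 6.5(Pb + 25) = -126 + 6.5Pb. Setting this equal to demand: 524 - 6Pb = -126 + 6.5Pb, so Pb = 52.
Sellers receive Ps = 52 + 25 = 77; x' = 524 − 6·52 = 212.
Government outlay = subsidy × quantity = 25 × 212 = 5300.

Government cost = 5300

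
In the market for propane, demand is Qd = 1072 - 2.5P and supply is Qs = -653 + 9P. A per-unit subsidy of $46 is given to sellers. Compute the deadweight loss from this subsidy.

Pre-subsidy: 1072 - 2.5P = -653 + 9P gives P* = 150, Q* = 697.
With the subsidy, sellers receive Ps = Pb + 46 for each unit, where Pb is the price buyers pay.
Supply in terms of Pb becomes Qs = -653 + 9(Pb + 46) = -239 + 9Pb. Setting this equal to demand: 1072 - 2.5Pb = -239 + 9Pb, so Pb = 114.
Sellers receive Ps = 114 + 46 = 160; Q' = 1072 − 2.5·114 = 787.
The subsidy expands output by 787 − 697 = 90 past the efficient level; on those units the gap between marginal cost and willingness to pay runs from 0 up to 46.
DWL = ½ × 46 × 90 = 2070.

Deadweight loss = $2070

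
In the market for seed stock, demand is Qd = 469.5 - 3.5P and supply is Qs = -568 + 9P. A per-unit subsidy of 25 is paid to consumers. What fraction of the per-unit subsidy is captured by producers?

Producer share = 0.28

Pre-subsidy: 469.5 - 3.5P = -568 + 9P gives P* = 83, Q* = 179.
With the rebate, buyers effectively pay Pb = Ps − 25, where Ps is the price sellers receive.
Demand in terms of Ps becomes Qd = 469.5 − 3.5(Ps − 25) = 557 - 3.5Ps. Setting this equal to supply: 557 - 3.5Ps = -568 + 9Ps, so Ps = 90.
Buyers pay Pb = 90 − 25 = 65; Q' = -568 + 9·90 = 242.
Buyers' price falls by P* − Pb = 83 − 65 = 18; sellers' price rises by Ps − P* = 90 − 83 = 7.
So producers capture 7/25 = 0.28 of each unit of subsidy.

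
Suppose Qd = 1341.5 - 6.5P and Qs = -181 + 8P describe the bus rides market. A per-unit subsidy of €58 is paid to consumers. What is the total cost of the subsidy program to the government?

Government cost = €50286

Pre-subsidy: 1341.5 - 6.5P = -181 + 8P gives P* = 105, Q* = 659.
With the rebate, buyers effectively pay Pb = Ps − 58, where Ps is the price sellers receive.
Demand in terms of Ps becomes Qd = 1341.5 − 6.5(Ps − 58) = 1718.5 - 6.5Ps. Setting this equal to supply: 1718.5 - 6.5Ps = -181 + 8Ps, so Ps = 131.
Buyers pay Pb = 131 − 58 = 73; Q' = -181 + 8·131 = 867.
Government outlay = subsidy × quantity = 58 × 867 = 50286.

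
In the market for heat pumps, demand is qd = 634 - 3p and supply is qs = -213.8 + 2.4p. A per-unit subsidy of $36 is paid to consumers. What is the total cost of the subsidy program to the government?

Pre-subsidy: 634 - 3p = -213.8 + 2.4p gives p* = 157, q* = 163.
With the rebate, buyers effectively pay pb = ps − 36, where ps is the price sellers receive.
Demand in terms of ps becomes qd = 634 − 3(ps − 36) = 742 - 3ps. Setting this equal to supply: 742 - 3ps = -213.8 + 2.4ps, so ps = 177.
Buyers pay pb = 177 − 36 = 141; q' = -213.8 + 2.4·177 = 211.
Government outlay = subsidy × quantity = 36 × 211 = 7596.

Government cost = $7596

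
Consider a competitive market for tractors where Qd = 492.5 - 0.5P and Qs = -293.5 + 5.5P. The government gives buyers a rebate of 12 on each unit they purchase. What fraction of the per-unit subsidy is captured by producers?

Pre-subsidy: 492.5 - 0.5P = -293.5 + 5.5P gives P* = 131, Q* = 427.
With the rebate, buyers effectively pay Pb = Ps − 12, where Ps is the price sellers receive.
Demand in terms of Ps becomes Qd = 492.5 − 0.5(Ps − 12) = 498.5 - 0.5Ps. Setting this equal to supply: 498.5 - 0.5Ps = -293.5 + 5.5Ps, so Ps = 132.
Buyers pay Pb = 132 − 12 = 120; Q' = -293.5 + 5.5·132 = 432.5.
Buyers' price falls by P* − Pb = 131 − 120 = 11; sellers' price rises by Ps − P* = 132 − 131 = 1.
So producers capture 1/12 = 1/12 of each unit of subsidy.

Producer share = 1/12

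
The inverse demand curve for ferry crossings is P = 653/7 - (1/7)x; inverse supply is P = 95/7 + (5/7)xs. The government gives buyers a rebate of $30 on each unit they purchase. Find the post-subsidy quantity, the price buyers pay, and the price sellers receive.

Pre-subsidy: 653/7 - (1/7)x = 95/7 + (5/7)x gives x* = 93 and P* = 80.
With the rebate, buyers effectively pay Pb = Ps − 30, where Ps is the price sellers receive.
On the curves, Pb = 653/7 - (1/7)x and Ps = 95/7 + (5/7)x; the wedge Ps − Pb = 30 gives 95/7 + (5/7)x − (653/7 - (1/7)x) = 30, so x' = 128.
Then Pb = 653/7 − (1/7)·128 = 75 and Ps = 95/7 + (5/7)·128 = 105.

x' = 128; buyers pay $75; sellers receive $105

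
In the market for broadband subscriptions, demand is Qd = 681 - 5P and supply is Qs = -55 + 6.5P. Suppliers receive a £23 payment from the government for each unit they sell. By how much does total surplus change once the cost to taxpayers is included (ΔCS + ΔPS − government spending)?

Net change in total surplus = -£747.5

Pre-subsidy: 681 - 5P = -55 + 6.5P gives P* = 64, Q* = 361.
With the subsidy, sellers receive Ps = Pb + 23 for each unit, where Pb is the price buyers pay.
Supply in terms of Pb becomes Qs = -55 + 6.5(Pb + 23) = 94.5 + 6.5Pb. Setting this equal to demand: 681 - 5Pb = 94.5 + 6.5Pb, so Pb = 51.
Sellers receive Ps = 51 + 23 = 74; Q' = 681 − 5·51 = 426.
ΔCS = ½(361 + 426)(64 − 51) = 5115.5; ΔPS = ½(361 + 426)(74 − 64) = 3935.
Government spending = 23 × 426 = 9798.
Net change = 5115.5 + 3935 − 9798 = -747.5. The loss equals the DWL triangle ½·23·65.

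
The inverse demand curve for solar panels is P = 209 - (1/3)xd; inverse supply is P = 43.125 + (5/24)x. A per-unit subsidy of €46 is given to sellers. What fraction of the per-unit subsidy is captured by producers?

Producer share = 5/13

Pre-subsidy: 209 - (1/3)x = 43.125 + (5/24)x gives x* = 3981/13 and P* = 1390/13.
With the subsidy, sellers receive Ps = Pb + 46 for each unit, where Pb is the price buyers pay.
On the curves, Pb = 209 - (1/3)x and Ps = 43.125 + (5/24)x; the wedge Ps − Pb = 46 gives 43.125 + (5/24)x − (209 - (1/3)x) = 46, so x' = 5085/13.
Then Pb = 209 − (1/3)·(5085/13) = 1022/13 and Ps = 43.125 + (5/24)·(5085/13) = 1620/13.
Buyers' price falls by P* − Pb = 1390/13 − 1022/13 = 368/13; sellers' price rises by Ps − P* = 1620/13 − 1390/13 = 230/13.
So producers capture (230/13)/46 = 5/13 of each unit of subsidy.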